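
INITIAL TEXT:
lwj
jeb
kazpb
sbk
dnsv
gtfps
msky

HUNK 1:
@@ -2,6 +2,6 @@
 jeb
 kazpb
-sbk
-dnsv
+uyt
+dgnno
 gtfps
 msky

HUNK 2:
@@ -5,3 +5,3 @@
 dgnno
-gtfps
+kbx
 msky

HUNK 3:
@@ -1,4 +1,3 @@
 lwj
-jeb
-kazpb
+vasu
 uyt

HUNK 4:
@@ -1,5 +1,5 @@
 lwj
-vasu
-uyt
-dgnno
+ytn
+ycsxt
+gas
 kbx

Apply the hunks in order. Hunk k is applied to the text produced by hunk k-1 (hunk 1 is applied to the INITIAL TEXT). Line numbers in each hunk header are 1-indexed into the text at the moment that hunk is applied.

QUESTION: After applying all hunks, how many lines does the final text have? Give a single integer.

Hunk 1: at line 2 remove [sbk,dnsv] add [uyt,dgnno] -> 7 lines: lwj jeb kazpb uyt dgnno gtfps msky
Hunk 2: at line 5 remove [gtfps] add [kbx] -> 7 lines: lwj jeb kazpb uyt dgnno kbx msky
Hunk 3: at line 1 remove [jeb,kazpb] add [vasu] -> 6 lines: lwj vasu uyt dgnno kbx msky
Hunk 4: at line 1 remove [vasu,uyt,dgnno] add [ytn,ycsxt,gas] -> 6 lines: lwj ytn ycsxt gas kbx msky
Final line count: 6

Answer: 6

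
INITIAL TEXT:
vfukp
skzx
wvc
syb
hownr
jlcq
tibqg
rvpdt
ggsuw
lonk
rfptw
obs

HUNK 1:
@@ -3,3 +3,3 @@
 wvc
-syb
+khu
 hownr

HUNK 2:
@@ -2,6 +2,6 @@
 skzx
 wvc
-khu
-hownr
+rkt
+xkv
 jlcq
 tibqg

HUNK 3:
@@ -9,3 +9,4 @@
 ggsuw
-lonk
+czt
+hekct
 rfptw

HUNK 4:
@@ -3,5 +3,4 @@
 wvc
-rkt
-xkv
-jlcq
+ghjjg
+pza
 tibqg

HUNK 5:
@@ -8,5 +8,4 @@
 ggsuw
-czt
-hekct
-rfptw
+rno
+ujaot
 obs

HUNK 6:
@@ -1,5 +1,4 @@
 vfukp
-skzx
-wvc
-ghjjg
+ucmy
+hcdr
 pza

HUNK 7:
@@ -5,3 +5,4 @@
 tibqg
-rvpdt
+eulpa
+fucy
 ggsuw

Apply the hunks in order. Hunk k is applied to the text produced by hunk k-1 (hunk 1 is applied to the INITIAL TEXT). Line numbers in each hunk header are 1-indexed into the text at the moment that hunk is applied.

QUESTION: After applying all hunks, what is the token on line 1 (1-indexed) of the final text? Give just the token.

Answer: vfukp

Derivation:
Hunk 1: at line 3 remove [syb] add [khu] -> 12 lines: vfukp skzx wvc khu hownr jlcq tibqg rvpdt ggsuw lonk rfptw obs
Hunk 2: at line 2 remove [khu,hownr] add [rkt,xkv] -> 12 lines: vfukp skzx wvc rkt xkv jlcq tibqg rvpdt ggsuw lonk rfptw obs
Hunk 3: at line 9 remove [lonk] add [czt,hekct] -> 13 lines: vfukp skzx wvc rkt xkv jlcq tibqg rvpdt ggsuw czt hekct rfptw obs
Hunk 4: at line 3 remove [rkt,xkv,jlcq] add [ghjjg,pza] -> 12 lines: vfukp skzx wvc ghjjg pza tibqg rvpdt ggsuw czt hekct rfptw obs
Hunk 5: at line 8 remove [czt,hekct,rfptw] add [rno,ujaot] -> 11 lines: vfukp skzx wvc ghjjg pza tibqg rvpdt ggsuw rno ujaot obs
Hunk 6: at line 1 remove [skzx,wvc,ghjjg] add [ucmy,hcdr] -> 10 lines: vfukp ucmy hcdr pza tibqg rvpdt ggsuw rno ujaot obs
Hunk 7: at line 5 remove [rvpdt] add [eulpa,fucy] -> 11 lines: vfukp ucmy hcdr pza tibqg eulpa fucy ggsuw rno ujaot obs
Final line 1: vfukp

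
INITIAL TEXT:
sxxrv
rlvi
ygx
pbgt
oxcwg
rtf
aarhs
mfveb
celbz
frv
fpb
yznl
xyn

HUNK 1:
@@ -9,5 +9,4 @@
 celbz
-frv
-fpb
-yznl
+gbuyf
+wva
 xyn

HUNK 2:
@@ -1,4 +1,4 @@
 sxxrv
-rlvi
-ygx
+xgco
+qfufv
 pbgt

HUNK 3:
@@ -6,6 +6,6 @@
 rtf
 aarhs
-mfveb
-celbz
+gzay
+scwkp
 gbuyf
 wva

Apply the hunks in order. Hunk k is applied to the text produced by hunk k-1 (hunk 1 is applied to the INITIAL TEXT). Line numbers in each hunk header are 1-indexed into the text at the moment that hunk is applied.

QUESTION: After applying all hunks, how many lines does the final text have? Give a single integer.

Answer: 12

Derivation:
Hunk 1: at line 9 remove [frv,fpb,yznl] add [gbuyf,wva] -> 12 lines: sxxrv rlvi ygx pbgt oxcwg rtf aarhs mfveb celbz gbuyf wva xyn
Hunk 2: at line 1 remove [rlvi,ygx] add [xgco,qfufv] -> 12 lines: sxxrv xgco qfufv pbgt oxcwg rtf aarhs mfveb celbz gbuyf wva xyn
Hunk 3: at line 6 remove [mfveb,celbz] add [gzay,scwkp] -> 12 lines: sxxrv xgco qfufv pbgt oxcwg rtf aarhs gzay scwkp gbuyf wva xyn
Final line count: 12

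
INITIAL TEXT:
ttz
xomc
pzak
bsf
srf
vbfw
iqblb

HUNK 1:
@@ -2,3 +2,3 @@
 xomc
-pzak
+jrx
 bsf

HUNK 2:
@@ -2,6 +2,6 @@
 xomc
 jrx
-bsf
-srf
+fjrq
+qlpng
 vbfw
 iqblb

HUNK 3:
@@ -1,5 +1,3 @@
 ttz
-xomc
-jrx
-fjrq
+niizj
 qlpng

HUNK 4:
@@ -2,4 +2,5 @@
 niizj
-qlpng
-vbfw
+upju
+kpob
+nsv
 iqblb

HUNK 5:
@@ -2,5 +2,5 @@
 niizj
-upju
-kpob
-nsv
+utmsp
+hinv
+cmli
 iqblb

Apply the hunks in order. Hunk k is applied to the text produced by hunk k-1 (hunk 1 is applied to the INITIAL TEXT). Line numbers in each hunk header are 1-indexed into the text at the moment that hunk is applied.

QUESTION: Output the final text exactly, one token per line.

Hunk 1: at line 2 remove [pzak] add [jrx] -> 7 lines: ttz xomc jrx bsf srf vbfw iqblb
Hunk 2: at line 2 remove [bsf,srf] add [fjrq,qlpng] -> 7 lines: ttz xomc jrx fjrq qlpng vbfw iqblb
Hunk 3: at line 1 remove [xomc,jrx,fjrq] add [niizj] -> 5 lines: ttz niizj qlpng vbfw iqblb
Hunk 4: at line 2 remove [qlpng,vbfw] add [upju,kpob,nsv] -> 6 lines: ttz niizj upju kpob nsv iqblb
Hunk 5: at line 2 remove [upju,kpob,nsv] add [utmsp,hinv,cmli] -> 6 lines: ttz niizj utmsp hinv cmli iqblb

Answer: ttz
niizj
utmsp
hinv
cmli
iqblb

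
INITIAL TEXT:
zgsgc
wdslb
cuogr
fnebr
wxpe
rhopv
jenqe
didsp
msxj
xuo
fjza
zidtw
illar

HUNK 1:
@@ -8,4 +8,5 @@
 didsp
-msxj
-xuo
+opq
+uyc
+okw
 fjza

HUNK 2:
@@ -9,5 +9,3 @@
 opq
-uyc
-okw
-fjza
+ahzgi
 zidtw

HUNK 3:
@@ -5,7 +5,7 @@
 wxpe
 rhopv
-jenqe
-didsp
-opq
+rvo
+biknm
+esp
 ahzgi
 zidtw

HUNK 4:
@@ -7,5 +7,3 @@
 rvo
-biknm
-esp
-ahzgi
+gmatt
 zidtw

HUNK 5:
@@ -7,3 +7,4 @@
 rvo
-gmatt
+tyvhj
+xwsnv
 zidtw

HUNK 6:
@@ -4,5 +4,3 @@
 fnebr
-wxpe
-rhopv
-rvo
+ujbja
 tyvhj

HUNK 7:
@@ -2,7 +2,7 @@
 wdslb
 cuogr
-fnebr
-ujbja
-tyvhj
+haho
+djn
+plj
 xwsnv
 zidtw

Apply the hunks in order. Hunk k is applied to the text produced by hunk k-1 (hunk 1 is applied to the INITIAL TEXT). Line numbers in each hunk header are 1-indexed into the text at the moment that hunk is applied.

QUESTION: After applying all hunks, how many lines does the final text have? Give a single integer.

Answer: 9

Derivation:
Hunk 1: at line 8 remove [msxj,xuo] add [opq,uyc,okw] -> 14 lines: zgsgc wdslb cuogr fnebr wxpe rhopv jenqe didsp opq uyc okw fjza zidtw illar
Hunk 2: at line 9 remove [uyc,okw,fjza] add [ahzgi] -> 12 lines: zgsgc wdslb cuogr fnebr wxpe rhopv jenqe didsp opq ahzgi zidtw illar
Hunk 3: at line 5 remove [jenqe,didsp,opq] add [rvo,biknm,esp] -> 12 lines: zgsgc wdslb cuogr fnebr wxpe rhopv rvo biknm esp ahzgi zidtw illar
Hunk 4: at line 7 remove [biknm,esp,ahzgi] add [gmatt] -> 10 lines: zgsgc wdslb cuogr fnebr wxpe rhopv rvo gmatt zidtw illar
Hunk 5: at line 7 remove [gmatt] add [tyvhj,xwsnv] -> 11 lines: zgsgc wdslb cuogr fnebr wxpe rhopv rvo tyvhj xwsnv zidtw illar
Hunk 6: at line 4 remove [wxpe,rhopv,rvo] add [ujbja] -> 9 lines: zgsgc wdslb cuogr fnebr ujbja tyvhj xwsnv zidtw illar
Hunk 7: at line 2 remove [fnebr,ujbja,tyvhj] add [haho,djn,plj] -> 9 lines: zgsgc wdslb cuogr haho djn plj xwsnv zidtw illar
Final line count: 9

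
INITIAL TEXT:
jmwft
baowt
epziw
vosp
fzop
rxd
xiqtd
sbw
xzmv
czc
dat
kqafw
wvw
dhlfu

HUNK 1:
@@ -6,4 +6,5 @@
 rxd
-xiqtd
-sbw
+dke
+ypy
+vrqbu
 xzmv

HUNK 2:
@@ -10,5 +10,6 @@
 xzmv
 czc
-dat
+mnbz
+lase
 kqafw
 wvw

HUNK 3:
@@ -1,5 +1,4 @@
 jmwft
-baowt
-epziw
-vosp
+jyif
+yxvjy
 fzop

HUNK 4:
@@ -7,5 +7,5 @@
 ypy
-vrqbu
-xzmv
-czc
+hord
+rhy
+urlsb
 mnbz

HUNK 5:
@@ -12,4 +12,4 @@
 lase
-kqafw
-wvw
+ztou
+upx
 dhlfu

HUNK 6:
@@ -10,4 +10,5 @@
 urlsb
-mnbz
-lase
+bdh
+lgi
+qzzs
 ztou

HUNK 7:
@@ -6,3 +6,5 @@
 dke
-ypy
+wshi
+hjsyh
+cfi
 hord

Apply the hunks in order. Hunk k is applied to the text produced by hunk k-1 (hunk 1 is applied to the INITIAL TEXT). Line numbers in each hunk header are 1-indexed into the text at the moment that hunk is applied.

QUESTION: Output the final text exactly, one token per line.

Hunk 1: at line 6 remove [xiqtd,sbw] add [dke,ypy,vrqbu] -> 15 lines: jmwft baowt epziw vosp fzop rxd dke ypy vrqbu xzmv czc dat kqafw wvw dhlfu
Hunk 2: at line 10 remove [dat] add [mnbz,lase] -> 16 lines: jmwft baowt epziw vosp fzop rxd dke ypy vrqbu xzmv czc mnbz lase kqafw wvw dhlfu
Hunk 3: at line 1 remove [baowt,epziw,vosp] add [jyif,yxvjy] -> 15 lines: jmwft jyif yxvjy fzop rxd dke ypy vrqbu xzmv czc mnbz lase kqafw wvw dhlfu
Hunk 4: at line 7 remove [vrqbu,xzmv,czc] add [hord,rhy,urlsb] -> 15 lines: jmwft jyif yxvjy fzop rxd dke ypy hord rhy urlsb mnbz lase kqafw wvw dhlfu
Hunk 5: at line 12 remove [kqafw,wvw] add [ztou,upx] -> 15 lines: jmwft jyif yxvjy fzop rxd dke ypy hord rhy urlsb mnbz lase ztou upx dhlfu
Hunk 6: at line 10 remove [mnbz,lase] add [bdh,lgi,qzzs] -> 16 lines: jmwft jyif yxvjy fzop rxd dke ypy hord rhy urlsb bdh lgi qzzs ztou upx dhlfu
Hunk 7: at line 6 remove [ypy] add [wshi,hjsyh,cfi] -> 18 lines: jmwft jyif yxvjy fzop rxd dke wshi hjsyh cfi hord rhy urlsb bdh lgi qzzs ztou upx dhlfu

Answer: jmwft
jyif
yxvjy
fzop
rxd
dke
wshi
hjsyh
cfi
hord
rhy
urlsb
bdh
lgi
qzzs
ztou
upx
dhlfu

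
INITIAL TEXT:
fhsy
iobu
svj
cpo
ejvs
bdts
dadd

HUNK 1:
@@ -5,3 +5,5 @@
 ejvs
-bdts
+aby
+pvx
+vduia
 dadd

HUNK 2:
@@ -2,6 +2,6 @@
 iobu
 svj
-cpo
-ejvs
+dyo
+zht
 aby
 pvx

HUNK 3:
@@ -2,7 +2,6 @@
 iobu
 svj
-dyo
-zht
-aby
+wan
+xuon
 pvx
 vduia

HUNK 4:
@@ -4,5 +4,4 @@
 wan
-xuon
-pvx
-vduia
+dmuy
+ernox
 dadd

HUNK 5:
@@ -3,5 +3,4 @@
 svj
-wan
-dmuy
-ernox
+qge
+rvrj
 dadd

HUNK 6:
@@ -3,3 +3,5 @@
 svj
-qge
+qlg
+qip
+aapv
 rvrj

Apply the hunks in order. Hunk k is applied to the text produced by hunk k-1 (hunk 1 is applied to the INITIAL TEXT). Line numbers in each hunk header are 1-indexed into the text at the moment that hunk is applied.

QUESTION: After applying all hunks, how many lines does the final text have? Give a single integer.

Answer: 8

Derivation:
Hunk 1: at line 5 remove [bdts] add [aby,pvx,vduia] -> 9 lines: fhsy iobu svj cpo ejvs aby pvx vduia dadd
Hunk 2: at line 2 remove [cpo,ejvs] add [dyo,zht] -> 9 lines: fhsy iobu svj dyo zht aby pvx vduia dadd
Hunk 3: at line 2 remove [dyo,zht,aby] add [wan,xuon] -> 8 lines: fhsy iobu svj wan xuon pvx vduia dadd
Hunk 4: at line 4 remove [xuon,pvx,vduia] add [dmuy,ernox] -> 7 lines: fhsy iobu svj wan dmuy ernox dadd
Hunk 5: at line 3 remove [wan,dmuy,ernox] add [qge,rvrj] -> 6 lines: fhsy iobu svj qge rvrj dadd
Hunk 6: at line 3 remove [qge] add [qlg,qip,aapv] -> 8 lines: fhsy iobu svj qlg qip aapv rvrj dadd
Final line count: 8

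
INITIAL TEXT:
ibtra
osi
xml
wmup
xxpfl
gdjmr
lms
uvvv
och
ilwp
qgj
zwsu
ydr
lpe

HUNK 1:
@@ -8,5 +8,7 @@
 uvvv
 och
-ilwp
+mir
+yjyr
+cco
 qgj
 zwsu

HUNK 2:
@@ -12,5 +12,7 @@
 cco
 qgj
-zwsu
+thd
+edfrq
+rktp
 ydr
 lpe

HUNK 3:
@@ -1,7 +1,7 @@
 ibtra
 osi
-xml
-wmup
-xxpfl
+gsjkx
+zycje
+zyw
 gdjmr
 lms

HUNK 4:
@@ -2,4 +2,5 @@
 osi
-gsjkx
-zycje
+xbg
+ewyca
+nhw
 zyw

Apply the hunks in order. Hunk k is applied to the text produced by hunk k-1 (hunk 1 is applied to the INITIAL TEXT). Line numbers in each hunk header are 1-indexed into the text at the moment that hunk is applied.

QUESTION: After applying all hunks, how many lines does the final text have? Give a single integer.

Hunk 1: at line 8 remove [ilwp] add [mir,yjyr,cco] -> 16 lines: ibtra osi xml wmup xxpfl gdjmr lms uvvv och mir yjyr cco qgj zwsu ydr lpe
Hunk 2: at line 12 remove [zwsu] add [thd,edfrq,rktp] -> 18 lines: ibtra osi xml wmup xxpfl gdjmr lms uvvv och mir yjyr cco qgj thd edfrq rktp ydr lpe
Hunk 3: at line 1 remove [xml,wmup,xxpfl] add [gsjkx,zycje,zyw] -> 18 lines: ibtra osi gsjkx zycje zyw gdjmr lms uvvv och mir yjyr cco qgj thd edfrq rktp ydr lpe
Hunk 4: at line 2 remove [gsjkx,zycje] add [xbg,ewyca,nhw] -> 19 lines: ibtra osi xbg ewyca nhw zyw gdjmr lms uvvv och mir yjyr cco qgj thd edfrq rktp ydr lpe
Final line count: 19

Answer: 19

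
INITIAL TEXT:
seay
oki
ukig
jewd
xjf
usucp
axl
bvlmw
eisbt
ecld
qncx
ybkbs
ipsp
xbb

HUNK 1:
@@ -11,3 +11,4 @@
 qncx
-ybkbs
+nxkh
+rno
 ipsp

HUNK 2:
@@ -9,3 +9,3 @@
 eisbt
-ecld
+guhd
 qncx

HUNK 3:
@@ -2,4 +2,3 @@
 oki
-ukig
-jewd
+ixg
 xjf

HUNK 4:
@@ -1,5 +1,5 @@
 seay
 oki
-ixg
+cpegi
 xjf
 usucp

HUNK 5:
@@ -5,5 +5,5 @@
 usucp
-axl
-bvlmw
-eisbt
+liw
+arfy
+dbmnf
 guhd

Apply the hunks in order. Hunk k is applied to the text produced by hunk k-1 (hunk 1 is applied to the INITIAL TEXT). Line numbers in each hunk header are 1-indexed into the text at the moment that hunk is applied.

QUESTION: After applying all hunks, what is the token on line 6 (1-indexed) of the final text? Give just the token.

Answer: liw

Derivation:
Hunk 1: at line 11 remove [ybkbs] add [nxkh,rno] -> 15 lines: seay oki ukig jewd xjf usucp axl bvlmw eisbt ecld qncx nxkh rno ipsp xbb
Hunk 2: at line 9 remove [ecld] add [guhd] -> 15 lines: seay oki ukig jewd xjf usucp axl bvlmw eisbt guhd qncx nxkh rno ipsp xbb
Hunk 3: at line 2 remove [ukig,jewd] add [ixg] -> 14 lines: seay oki ixg xjf usucp axl bvlmw eisbt guhd qncx nxkh rno ipsp xbb
Hunk 4: at line 1 remove [ixg] add [cpegi] -> 14 lines: seay oki cpegi xjf usucp axl bvlmw eisbt guhd qncx nxkh rno ipsp xbb
Hunk 5: at line 5 remove [axl,bvlmw,eisbt] add [liw,arfy,dbmnf] -> 14 lines: seay oki cpegi xjf usucp liw arfy dbmnf guhd qncx nxkh rno ipsp xbb
Final line 6: liw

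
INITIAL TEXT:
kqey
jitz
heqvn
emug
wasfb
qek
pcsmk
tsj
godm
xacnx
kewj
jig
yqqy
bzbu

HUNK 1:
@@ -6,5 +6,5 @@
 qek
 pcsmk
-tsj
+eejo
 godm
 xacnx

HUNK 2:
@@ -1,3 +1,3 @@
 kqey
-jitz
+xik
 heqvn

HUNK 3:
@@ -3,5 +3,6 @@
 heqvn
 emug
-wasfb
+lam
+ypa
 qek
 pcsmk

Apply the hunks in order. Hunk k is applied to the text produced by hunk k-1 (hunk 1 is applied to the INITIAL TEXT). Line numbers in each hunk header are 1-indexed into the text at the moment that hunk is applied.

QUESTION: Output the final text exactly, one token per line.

Answer: kqey
xik
heqvn
emug
lam
ypa
qek
pcsmk
eejo
godm
xacnx
kewj
jig
yqqy
bzbu

Derivation:
Hunk 1: at line 6 remove [tsj] add [eejo] -> 14 lines: kqey jitz heqvn emug wasfb qek pcsmk eejo godm xacnx kewj jig yqqy bzbu
Hunk 2: at line 1 remove [jitz] add [xik] -> 14 lines: kqey xik heqvn emug wasfb qek pcsmk eejo godm xacnx kewj jig yqqy bzbu
Hunk 3: at line 3 remove [wasfb] add [lam,ypa] -> 15 lines: kqey xik heqvn emug lam ypa qek pcsmk eejo godm xacnx kewj jig yqqy bzbu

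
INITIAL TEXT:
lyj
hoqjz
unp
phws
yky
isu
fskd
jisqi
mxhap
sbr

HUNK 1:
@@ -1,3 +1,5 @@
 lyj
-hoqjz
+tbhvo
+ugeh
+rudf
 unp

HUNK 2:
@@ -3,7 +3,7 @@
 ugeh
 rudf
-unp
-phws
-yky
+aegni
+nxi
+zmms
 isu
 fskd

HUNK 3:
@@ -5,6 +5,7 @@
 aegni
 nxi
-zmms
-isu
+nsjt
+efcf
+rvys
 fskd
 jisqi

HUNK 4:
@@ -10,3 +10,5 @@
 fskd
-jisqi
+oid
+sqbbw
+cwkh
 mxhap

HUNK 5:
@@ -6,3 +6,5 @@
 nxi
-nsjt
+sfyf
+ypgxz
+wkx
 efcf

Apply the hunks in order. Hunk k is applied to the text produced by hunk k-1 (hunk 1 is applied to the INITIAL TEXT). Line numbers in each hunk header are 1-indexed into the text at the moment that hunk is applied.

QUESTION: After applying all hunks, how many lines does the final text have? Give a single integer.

Hunk 1: at line 1 remove [hoqjz] add [tbhvo,ugeh,rudf] -> 12 lines: lyj tbhvo ugeh rudf unp phws yky isu fskd jisqi mxhap sbr
Hunk 2: at line 3 remove [unp,phws,yky] add [aegni,nxi,zmms] -> 12 lines: lyj tbhvo ugeh rudf aegni nxi zmms isu fskd jisqi mxhap sbr
Hunk 3: at line 5 remove [zmms,isu] add [nsjt,efcf,rvys] -> 13 lines: lyj tbhvo ugeh rudf aegni nxi nsjt efcf rvys fskd jisqi mxhap sbr
Hunk 4: at line 10 remove [jisqi] add [oid,sqbbw,cwkh] -> 15 lines: lyj tbhvo ugeh rudf aegni nxi nsjt efcf rvys fskd oid sqbbw cwkh mxhap sbr
Hunk 5: at line 6 remove [nsjt] add [sfyf,ypgxz,wkx] -> 17 lines: lyj tbhvo ugeh rudf aegni nxi sfyf ypgxz wkx efcf rvys fskd oid sqbbw cwkh mxhap sbr
Final line count: 17

Answer: 17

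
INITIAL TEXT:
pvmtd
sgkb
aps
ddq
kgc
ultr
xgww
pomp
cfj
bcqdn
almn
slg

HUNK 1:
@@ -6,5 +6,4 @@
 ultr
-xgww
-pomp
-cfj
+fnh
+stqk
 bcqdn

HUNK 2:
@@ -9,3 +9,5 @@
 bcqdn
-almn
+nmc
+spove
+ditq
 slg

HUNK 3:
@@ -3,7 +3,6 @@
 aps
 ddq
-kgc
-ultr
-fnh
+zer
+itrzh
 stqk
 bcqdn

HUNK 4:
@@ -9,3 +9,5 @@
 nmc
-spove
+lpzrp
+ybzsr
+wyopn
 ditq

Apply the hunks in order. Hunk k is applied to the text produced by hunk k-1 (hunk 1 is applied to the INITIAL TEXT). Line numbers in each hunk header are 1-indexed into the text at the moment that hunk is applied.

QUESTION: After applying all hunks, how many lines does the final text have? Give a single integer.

Hunk 1: at line 6 remove [xgww,pomp,cfj] add [fnh,stqk] -> 11 lines: pvmtd sgkb aps ddq kgc ultr fnh stqk bcqdn almn slg
Hunk 2: at line 9 remove [almn] add [nmc,spove,ditq] -> 13 lines: pvmtd sgkb aps ddq kgc ultr fnh stqk bcqdn nmc spove ditq slg
Hunk 3: at line 3 remove [kgc,ultr,fnh] add [zer,itrzh] -> 12 lines: pvmtd sgkb aps ddq zer itrzh stqk bcqdn nmc spove ditq slg
Hunk 4: at line 9 remove [spove] add [lpzrp,ybzsr,wyopn] -> 14 lines: pvmtd sgkb aps ddq zer itrzh stqk bcqdn nmc lpzrp ybzsr wyopn ditq slg
Final line count: 14

Answer: 14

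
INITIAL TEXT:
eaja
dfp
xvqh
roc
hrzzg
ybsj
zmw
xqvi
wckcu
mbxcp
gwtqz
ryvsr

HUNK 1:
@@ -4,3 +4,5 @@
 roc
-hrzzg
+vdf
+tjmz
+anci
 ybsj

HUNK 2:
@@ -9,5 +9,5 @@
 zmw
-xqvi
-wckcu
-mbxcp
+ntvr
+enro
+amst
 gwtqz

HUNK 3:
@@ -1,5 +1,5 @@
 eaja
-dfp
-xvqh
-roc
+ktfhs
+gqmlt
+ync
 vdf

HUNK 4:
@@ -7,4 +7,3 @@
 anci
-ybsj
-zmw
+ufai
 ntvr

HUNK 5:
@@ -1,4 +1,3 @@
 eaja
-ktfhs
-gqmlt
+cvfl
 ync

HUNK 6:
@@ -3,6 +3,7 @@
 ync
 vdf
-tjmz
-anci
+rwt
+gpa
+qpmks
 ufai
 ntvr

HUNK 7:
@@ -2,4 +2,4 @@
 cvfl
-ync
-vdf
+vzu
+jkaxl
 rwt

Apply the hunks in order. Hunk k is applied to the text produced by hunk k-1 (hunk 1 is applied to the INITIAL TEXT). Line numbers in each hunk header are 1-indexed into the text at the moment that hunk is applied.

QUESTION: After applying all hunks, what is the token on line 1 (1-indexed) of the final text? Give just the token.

Hunk 1: at line 4 remove [hrzzg] add [vdf,tjmz,anci] -> 14 lines: eaja dfp xvqh roc vdf tjmz anci ybsj zmw xqvi wckcu mbxcp gwtqz ryvsr
Hunk 2: at line 9 remove [xqvi,wckcu,mbxcp] add [ntvr,enro,amst] -> 14 lines: eaja dfp xvqh roc vdf tjmz anci ybsj zmw ntvr enro amst gwtqz ryvsr
Hunk 3: at line 1 remove [dfp,xvqh,roc] add [ktfhs,gqmlt,ync] -> 14 lines: eaja ktfhs gqmlt ync vdf tjmz anci ybsj zmw ntvr enro amst gwtqz ryvsr
Hunk 4: at line 7 remove [ybsj,zmw] add [ufai] -> 13 lines: eaja ktfhs gqmlt ync vdf tjmz anci ufai ntvr enro amst gwtqz ryvsr
Hunk 5: at line 1 remove [ktfhs,gqmlt] add [cvfl] -> 12 lines: eaja cvfl ync vdf tjmz anci ufai ntvr enro amst gwtqz ryvsr
Hunk 6: at line 3 remove [tjmz,anci] add [rwt,gpa,qpmks] -> 13 lines: eaja cvfl ync vdf rwt gpa qpmks ufai ntvr enro amst gwtqz ryvsr
Hunk 7: at line 2 remove [ync,vdf] add [vzu,jkaxl] -> 13 lines: eaja cvfl vzu jkaxl rwt gpa qpmks ufai ntvr enro amst gwtqz ryvsr
Final line 1: eaja

Answer: eaja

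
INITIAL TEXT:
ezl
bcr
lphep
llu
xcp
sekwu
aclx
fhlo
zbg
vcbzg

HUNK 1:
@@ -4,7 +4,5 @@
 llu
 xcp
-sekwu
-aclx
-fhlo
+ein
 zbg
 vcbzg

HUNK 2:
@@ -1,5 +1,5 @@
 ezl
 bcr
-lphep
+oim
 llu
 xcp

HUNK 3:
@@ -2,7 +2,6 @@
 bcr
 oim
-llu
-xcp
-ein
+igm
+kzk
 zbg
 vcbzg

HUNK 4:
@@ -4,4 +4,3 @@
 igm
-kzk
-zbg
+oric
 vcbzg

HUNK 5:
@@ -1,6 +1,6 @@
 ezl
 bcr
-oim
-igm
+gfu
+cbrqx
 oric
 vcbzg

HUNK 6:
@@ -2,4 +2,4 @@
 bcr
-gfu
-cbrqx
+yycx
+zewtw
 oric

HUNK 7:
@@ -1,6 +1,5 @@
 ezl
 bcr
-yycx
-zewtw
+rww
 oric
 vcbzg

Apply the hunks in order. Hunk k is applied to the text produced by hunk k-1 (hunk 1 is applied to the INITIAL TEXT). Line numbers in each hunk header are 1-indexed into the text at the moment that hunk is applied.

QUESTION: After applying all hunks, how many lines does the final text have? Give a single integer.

Answer: 5

Derivation:
Hunk 1: at line 4 remove [sekwu,aclx,fhlo] add [ein] -> 8 lines: ezl bcr lphep llu xcp ein zbg vcbzg
Hunk 2: at line 1 remove [lphep] add [oim] -> 8 lines: ezl bcr oim llu xcp ein zbg vcbzg
Hunk 3: at line 2 remove [llu,xcp,ein] add [igm,kzk] -> 7 lines: ezl bcr oim igm kzk zbg vcbzg
Hunk 4: at line 4 remove [kzk,zbg] add [oric] -> 6 lines: ezl bcr oim igm oric vcbzg
Hunk 5: at line 1 remove [oim,igm] add [gfu,cbrqx] -> 6 lines: ezl bcr gfu cbrqx oric vcbzg
Hunk 6: at line 2 remove [gfu,cbrqx] add [yycx,zewtw] -> 6 lines: ezl bcr yycx zewtw oric vcbzg
Hunk 7: at line 1 remove [yycx,zewtw] add [rww] -> 5 lines: ezl bcr rww oric vcbzg
Final line count: 5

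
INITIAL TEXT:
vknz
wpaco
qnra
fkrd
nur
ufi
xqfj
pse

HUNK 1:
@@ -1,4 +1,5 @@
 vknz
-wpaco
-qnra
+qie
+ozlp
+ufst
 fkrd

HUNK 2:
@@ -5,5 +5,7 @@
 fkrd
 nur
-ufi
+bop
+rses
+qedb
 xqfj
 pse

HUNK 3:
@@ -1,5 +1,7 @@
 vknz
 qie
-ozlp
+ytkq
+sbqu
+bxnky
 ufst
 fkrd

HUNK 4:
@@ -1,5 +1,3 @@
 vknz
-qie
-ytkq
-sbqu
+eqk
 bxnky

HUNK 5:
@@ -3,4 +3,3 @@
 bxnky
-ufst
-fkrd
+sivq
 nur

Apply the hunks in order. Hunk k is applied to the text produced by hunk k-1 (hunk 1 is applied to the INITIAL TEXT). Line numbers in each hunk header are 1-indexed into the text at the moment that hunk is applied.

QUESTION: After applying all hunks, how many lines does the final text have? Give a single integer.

Hunk 1: at line 1 remove [wpaco,qnra] add [qie,ozlp,ufst] -> 9 lines: vknz qie ozlp ufst fkrd nur ufi xqfj pse
Hunk 2: at line 5 remove [ufi] add [bop,rses,qedb] -> 11 lines: vknz qie ozlp ufst fkrd nur bop rses qedb xqfj pse
Hunk 3: at line 1 remove [ozlp] add [ytkq,sbqu,bxnky] -> 13 lines: vknz qie ytkq sbqu bxnky ufst fkrd nur bop rses qedb xqfj pse
Hunk 4: at line 1 remove [qie,ytkq,sbqu] add [eqk] -> 11 lines: vknz eqk bxnky ufst fkrd nur bop rses qedb xqfj pse
Hunk 5: at line 3 remove [ufst,fkrd] add [sivq] -> 10 lines: vknz eqk bxnky sivq nur bop rses qedb xqfj pse
Final line count: 10

Answer: 10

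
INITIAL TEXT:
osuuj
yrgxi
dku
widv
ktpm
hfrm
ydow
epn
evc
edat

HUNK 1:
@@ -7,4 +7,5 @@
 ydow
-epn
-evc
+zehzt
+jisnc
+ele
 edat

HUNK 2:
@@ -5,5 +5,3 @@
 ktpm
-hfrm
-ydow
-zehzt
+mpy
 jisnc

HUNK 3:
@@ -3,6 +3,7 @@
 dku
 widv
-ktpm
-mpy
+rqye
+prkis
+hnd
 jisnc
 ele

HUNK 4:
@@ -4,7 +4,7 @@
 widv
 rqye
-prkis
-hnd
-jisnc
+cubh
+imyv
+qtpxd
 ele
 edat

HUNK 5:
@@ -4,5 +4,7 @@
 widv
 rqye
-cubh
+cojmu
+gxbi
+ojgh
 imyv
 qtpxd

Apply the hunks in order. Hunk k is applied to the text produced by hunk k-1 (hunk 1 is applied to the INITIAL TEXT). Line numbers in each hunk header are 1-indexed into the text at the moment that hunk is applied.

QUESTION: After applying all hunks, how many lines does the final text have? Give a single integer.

Answer: 12

Derivation:
Hunk 1: at line 7 remove [epn,evc] add [zehzt,jisnc,ele] -> 11 lines: osuuj yrgxi dku widv ktpm hfrm ydow zehzt jisnc ele edat
Hunk 2: at line 5 remove [hfrm,ydow,zehzt] add [mpy] -> 9 lines: osuuj yrgxi dku widv ktpm mpy jisnc ele edat
Hunk 3: at line 3 remove [ktpm,mpy] add [rqye,prkis,hnd] -> 10 lines: osuuj yrgxi dku widv rqye prkis hnd jisnc ele edat
Hunk 4: at line 4 remove [prkis,hnd,jisnc] add [cubh,imyv,qtpxd] -> 10 lines: osuuj yrgxi dku widv rqye cubh imyv qtpxd ele edat
Hunk 5: at line 4 remove [cubh] add [cojmu,gxbi,ojgh] -> 12 lines: osuuj yrgxi dku widv rqye cojmu gxbi ojgh imyv qtpxd ele edat
Final line count: 12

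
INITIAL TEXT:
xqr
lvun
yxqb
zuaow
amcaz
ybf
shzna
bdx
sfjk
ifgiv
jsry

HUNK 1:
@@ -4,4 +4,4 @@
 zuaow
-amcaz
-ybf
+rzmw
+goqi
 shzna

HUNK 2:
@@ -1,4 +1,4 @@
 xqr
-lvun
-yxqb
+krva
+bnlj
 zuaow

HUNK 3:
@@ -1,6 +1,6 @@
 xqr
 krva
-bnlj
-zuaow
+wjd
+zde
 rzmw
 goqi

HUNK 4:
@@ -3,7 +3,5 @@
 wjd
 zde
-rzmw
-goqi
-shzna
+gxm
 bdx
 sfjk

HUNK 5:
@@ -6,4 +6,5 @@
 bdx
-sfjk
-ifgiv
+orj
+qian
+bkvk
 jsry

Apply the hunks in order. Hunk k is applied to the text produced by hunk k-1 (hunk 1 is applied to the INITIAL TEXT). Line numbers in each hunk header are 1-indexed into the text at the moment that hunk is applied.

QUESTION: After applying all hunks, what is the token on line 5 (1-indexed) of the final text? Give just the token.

Hunk 1: at line 4 remove [amcaz,ybf] add [rzmw,goqi] -> 11 lines: xqr lvun yxqb zuaow rzmw goqi shzna bdx sfjk ifgiv jsry
Hunk 2: at line 1 remove [lvun,yxqb] add [krva,bnlj] -> 11 lines: xqr krva bnlj zuaow rzmw goqi shzna bdx sfjk ifgiv jsry
Hunk 3: at line 1 remove [bnlj,zuaow] add [wjd,zde] -> 11 lines: xqr krva wjd zde rzmw goqi shzna bdx sfjk ifgiv jsry
Hunk 4: at line 3 remove [rzmw,goqi,shzna] add [gxm] -> 9 lines: xqr krva wjd zde gxm bdx sfjk ifgiv jsry
Hunk 5: at line 6 remove [sfjk,ifgiv] add [orj,qian,bkvk] -> 10 lines: xqr krva wjd zde gxm bdx orj qian bkvk jsry
Final line 5: gxm

Answer: gxm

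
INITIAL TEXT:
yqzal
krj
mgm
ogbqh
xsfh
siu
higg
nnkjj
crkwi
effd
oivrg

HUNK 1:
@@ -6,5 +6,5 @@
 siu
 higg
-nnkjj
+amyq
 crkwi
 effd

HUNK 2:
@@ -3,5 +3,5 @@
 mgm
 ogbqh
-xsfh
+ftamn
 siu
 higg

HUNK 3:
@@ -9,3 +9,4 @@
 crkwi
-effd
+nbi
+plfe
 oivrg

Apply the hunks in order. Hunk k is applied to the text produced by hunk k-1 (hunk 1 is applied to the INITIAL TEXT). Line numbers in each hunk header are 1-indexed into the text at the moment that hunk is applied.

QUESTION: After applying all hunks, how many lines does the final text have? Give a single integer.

Answer: 12

Derivation:
Hunk 1: at line 6 remove [nnkjj] add [amyq] -> 11 lines: yqzal krj mgm ogbqh xsfh siu higg amyq crkwi effd oivrg
Hunk 2: at line 3 remove [xsfh] add [ftamn] -> 11 lines: yqzal krj mgm ogbqh ftamn siu higg amyq crkwi effd oivrg
Hunk 3: at line 9 remove [effd] add [nbi,plfe] -> 12 lines: yqzal krj mgm ogbqh ftamn siu higg amyq crkwi nbi plfe oivrg
Final line count: 12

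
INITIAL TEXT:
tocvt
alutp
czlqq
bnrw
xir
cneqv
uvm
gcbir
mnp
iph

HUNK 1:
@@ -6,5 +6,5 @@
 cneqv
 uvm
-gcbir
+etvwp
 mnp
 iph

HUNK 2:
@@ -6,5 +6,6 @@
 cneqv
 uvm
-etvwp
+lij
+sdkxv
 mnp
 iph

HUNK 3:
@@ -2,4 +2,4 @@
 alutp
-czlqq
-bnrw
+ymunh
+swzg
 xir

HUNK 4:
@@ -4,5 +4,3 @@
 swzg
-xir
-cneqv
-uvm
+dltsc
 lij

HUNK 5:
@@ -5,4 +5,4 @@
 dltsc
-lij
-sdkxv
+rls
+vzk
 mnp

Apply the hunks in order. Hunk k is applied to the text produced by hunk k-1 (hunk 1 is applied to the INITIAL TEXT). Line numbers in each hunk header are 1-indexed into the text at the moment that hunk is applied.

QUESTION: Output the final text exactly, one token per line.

Hunk 1: at line 6 remove [gcbir] add [etvwp] -> 10 lines: tocvt alutp czlqq bnrw xir cneqv uvm etvwp mnp iph
Hunk 2: at line 6 remove [etvwp] add [lij,sdkxv] -> 11 lines: tocvt alutp czlqq bnrw xir cneqv uvm lij sdkxv mnp iph
Hunk 3: at line 2 remove [czlqq,bnrw] add [ymunh,swzg] -> 11 lines: tocvt alutp ymunh swzg xir cneqv uvm lij sdkxv mnp iph
Hunk 4: at line 4 remove [xir,cneqv,uvm] add [dltsc] -> 9 lines: tocvt alutp ymunh swzg dltsc lij sdkxv mnp iph
Hunk 5: at line 5 remove [lij,sdkxv] add [rls,vzk] -> 9 lines: tocvt alutp ymunh swzg dltsc rls vzk mnp iph

Answer: tocvt
alutp
ymunh
swzg
dltsc
rls
vzk
mnp
iph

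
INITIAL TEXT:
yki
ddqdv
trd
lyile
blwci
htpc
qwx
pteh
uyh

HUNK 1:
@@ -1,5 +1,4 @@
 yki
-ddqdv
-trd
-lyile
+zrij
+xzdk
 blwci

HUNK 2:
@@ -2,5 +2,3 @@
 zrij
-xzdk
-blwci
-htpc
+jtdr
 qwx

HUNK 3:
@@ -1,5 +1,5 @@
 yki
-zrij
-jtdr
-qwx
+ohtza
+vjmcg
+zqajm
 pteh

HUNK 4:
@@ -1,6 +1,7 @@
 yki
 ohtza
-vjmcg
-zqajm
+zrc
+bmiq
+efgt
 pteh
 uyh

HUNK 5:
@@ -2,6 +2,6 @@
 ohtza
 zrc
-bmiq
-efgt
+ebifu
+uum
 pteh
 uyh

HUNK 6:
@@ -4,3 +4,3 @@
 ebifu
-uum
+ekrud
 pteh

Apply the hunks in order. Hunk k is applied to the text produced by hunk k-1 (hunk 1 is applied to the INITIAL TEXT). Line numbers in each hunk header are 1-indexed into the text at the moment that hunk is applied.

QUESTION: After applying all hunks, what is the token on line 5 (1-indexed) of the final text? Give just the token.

Hunk 1: at line 1 remove [ddqdv,trd,lyile] add [zrij,xzdk] -> 8 lines: yki zrij xzdk blwci htpc qwx pteh uyh
Hunk 2: at line 2 remove [xzdk,blwci,htpc] add [jtdr] -> 6 lines: yki zrij jtdr qwx pteh uyh
Hunk 3: at line 1 remove [zrij,jtdr,qwx] add [ohtza,vjmcg,zqajm] -> 6 lines: yki ohtza vjmcg zqajm pteh uyh
Hunk 4: at line 1 remove [vjmcg,zqajm] add [zrc,bmiq,efgt] -> 7 lines: yki ohtza zrc bmiq efgt pteh uyh
Hunk 5: at line 2 remove [bmiq,efgt] add [ebifu,uum] -> 7 lines: yki ohtza zrc ebifu uum pteh uyh
Hunk 6: at line 4 remove [uum] add [ekrud] -> 7 lines: yki ohtza zrc ebifu ekrud pteh uyh
Final line 5: ekrud

Answer: ekrud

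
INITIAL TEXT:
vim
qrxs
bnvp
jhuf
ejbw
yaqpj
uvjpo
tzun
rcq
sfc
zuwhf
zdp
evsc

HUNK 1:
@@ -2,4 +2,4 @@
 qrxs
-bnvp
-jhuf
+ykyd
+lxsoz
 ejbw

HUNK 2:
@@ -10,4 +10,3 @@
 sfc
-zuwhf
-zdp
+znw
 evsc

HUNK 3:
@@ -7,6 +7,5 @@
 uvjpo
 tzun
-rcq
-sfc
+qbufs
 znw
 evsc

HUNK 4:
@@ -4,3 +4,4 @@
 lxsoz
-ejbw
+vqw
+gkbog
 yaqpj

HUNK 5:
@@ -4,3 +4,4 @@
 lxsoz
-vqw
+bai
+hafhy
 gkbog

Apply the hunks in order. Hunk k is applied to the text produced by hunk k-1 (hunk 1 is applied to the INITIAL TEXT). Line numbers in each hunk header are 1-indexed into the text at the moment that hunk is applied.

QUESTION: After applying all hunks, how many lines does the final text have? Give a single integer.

Hunk 1: at line 2 remove [bnvp,jhuf] add [ykyd,lxsoz] -> 13 lines: vim qrxs ykyd lxsoz ejbw yaqpj uvjpo tzun rcq sfc zuwhf zdp evsc
Hunk 2: at line 10 remove [zuwhf,zdp] add [znw] -> 12 lines: vim qrxs ykyd lxsoz ejbw yaqpj uvjpo tzun rcq sfc znw evsc
Hunk 3: at line 7 remove [rcq,sfc] add [qbufs] -> 11 lines: vim qrxs ykyd lxsoz ejbw yaqpj uvjpo tzun qbufs znw evsc
Hunk 4: at line 4 remove [ejbw] add [vqw,gkbog] -> 12 lines: vim qrxs ykyd lxsoz vqw gkbog yaqpj uvjpo tzun qbufs znw evsc
Hunk 5: at line 4 remove [vqw] add [bai,hafhy] -> 13 lines: vim qrxs ykyd lxsoz bai hafhy gkbog yaqpj uvjpo tzun qbufs znw evsc
Final line count: 13

Answer: 13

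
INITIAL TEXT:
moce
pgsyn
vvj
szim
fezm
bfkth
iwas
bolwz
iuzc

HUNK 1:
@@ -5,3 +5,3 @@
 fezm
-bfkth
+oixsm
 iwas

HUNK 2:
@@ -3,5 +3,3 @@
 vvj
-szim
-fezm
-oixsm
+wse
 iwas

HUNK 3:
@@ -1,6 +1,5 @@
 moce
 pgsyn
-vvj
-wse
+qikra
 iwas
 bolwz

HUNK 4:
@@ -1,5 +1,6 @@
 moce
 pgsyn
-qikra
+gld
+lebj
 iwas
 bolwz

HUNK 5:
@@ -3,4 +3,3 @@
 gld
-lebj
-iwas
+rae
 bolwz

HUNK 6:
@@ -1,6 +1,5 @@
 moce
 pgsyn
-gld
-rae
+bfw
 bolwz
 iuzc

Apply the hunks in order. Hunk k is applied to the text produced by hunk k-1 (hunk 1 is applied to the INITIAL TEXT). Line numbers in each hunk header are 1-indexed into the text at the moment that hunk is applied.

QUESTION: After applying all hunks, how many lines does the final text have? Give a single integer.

Answer: 5

Derivation:
Hunk 1: at line 5 remove [bfkth] add [oixsm] -> 9 lines: moce pgsyn vvj szim fezm oixsm iwas bolwz iuzc
Hunk 2: at line 3 remove [szim,fezm,oixsm] add [wse] -> 7 lines: moce pgsyn vvj wse iwas bolwz iuzc
Hunk 3: at line 1 remove [vvj,wse] add [qikra] -> 6 lines: moce pgsyn qikra iwas bolwz iuzc
Hunk 4: at line 1 remove [qikra] add [gld,lebj] -> 7 lines: moce pgsyn gld lebj iwas bolwz iuzc
Hunk 5: at line 3 remove [lebj,iwas] add [rae] -> 6 lines: moce pgsyn gld rae bolwz iuzc
Hunk 6: at line 1 remove [gld,rae] add [bfw] -> 5 lines: moce pgsyn bfw bolwz iuzc
Final line count: 5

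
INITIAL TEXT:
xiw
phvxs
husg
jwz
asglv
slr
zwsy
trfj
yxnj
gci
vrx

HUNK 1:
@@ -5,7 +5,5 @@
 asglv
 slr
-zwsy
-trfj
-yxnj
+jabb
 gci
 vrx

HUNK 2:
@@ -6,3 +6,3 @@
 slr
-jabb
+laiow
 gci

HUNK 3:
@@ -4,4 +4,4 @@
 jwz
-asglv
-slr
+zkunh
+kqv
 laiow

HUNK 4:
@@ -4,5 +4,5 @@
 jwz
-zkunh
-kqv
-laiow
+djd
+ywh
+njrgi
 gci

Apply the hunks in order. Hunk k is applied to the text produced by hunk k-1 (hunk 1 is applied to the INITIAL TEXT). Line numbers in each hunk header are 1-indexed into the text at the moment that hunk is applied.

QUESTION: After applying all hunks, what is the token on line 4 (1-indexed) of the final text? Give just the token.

Hunk 1: at line 5 remove [zwsy,trfj,yxnj] add [jabb] -> 9 lines: xiw phvxs husg jwz asglv slr jabb gci vrx
Hunk 2: at line 6 remove [jabb] add [laiow] -> 9 lines: xiw phvxs husg jwz asglv slr laiow gci vrx
Hunk 3: at line 4 remove [asglv,slr] add [zkunh,kqv] -> 9 lines: xiw phvxs husg jwz zkunh kqv laiow gci vrx
Hunk 4: at line 4 remove [zkunh,kqv,laiow] add [djd,ywh,njrgi] -> 9 lines: xiw phvxs husg jwz djd ywh njrgi gci vrx
Final line 4: jwz

Answer: jwz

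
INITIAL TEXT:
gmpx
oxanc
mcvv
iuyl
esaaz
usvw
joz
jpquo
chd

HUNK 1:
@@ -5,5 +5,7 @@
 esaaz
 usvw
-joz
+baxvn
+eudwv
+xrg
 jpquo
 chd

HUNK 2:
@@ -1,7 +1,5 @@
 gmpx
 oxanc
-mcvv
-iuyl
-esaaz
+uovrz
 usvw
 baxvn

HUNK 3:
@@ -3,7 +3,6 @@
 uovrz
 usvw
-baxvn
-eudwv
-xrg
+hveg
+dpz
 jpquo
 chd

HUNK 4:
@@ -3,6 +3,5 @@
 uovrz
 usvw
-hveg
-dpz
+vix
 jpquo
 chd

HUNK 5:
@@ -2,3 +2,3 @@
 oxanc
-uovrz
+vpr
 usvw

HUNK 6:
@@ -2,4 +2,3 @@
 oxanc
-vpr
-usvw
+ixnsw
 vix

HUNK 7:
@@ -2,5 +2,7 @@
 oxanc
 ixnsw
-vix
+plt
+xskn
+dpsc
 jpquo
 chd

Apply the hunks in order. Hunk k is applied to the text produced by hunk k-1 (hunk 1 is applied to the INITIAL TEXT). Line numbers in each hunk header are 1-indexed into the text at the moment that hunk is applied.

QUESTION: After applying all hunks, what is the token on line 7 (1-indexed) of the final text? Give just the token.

Answer: jpquo

Derivation:
Hunk 1: at line 5 remove [joz] add [baxvn,eudwv,xrg] -> 11 lines: gmpx oxanc mcvv iuyl esaaz usvw baxvn eudwv xrg jpquo chd
Hunk 2: at line 1 remove [mcvv,iuyl,esaaz] add [uovrz] -> 9 lines: gmpx oxanc uovrz usvw baxvn eudwv xrg jpquo chd
Hunk 3: at line 3 remove [baxvn,eudwv,xrg] add [hveg,dpz] -> 8 lines: gmpx oxanc uovrz usvw hveg dpz jpquo chd
Hunk 4: at line 3 remove [hveg,dpz] add [vix] -> 7 lines: gmpx oxanc uovrz usvw vix jpquo chd
Hunk 5: at line 2 remove [uovrz] add [vpr] -> 7 lines: gmpx oxanc vpr usvw vix jpquo chd
Hunk 6: at line 2 remove [vpr,usvw] add [ixnsw] -> 6 lines: gmpx oxanc ixnsw vix jpquo chd
Hunk 7: at line 2 remove [vix] add [plt,xskn,dpsc] -> 8 lines: gmpx oxanc ixnsw plt xskn dpsc jpquo chd
Final line 7: jpquo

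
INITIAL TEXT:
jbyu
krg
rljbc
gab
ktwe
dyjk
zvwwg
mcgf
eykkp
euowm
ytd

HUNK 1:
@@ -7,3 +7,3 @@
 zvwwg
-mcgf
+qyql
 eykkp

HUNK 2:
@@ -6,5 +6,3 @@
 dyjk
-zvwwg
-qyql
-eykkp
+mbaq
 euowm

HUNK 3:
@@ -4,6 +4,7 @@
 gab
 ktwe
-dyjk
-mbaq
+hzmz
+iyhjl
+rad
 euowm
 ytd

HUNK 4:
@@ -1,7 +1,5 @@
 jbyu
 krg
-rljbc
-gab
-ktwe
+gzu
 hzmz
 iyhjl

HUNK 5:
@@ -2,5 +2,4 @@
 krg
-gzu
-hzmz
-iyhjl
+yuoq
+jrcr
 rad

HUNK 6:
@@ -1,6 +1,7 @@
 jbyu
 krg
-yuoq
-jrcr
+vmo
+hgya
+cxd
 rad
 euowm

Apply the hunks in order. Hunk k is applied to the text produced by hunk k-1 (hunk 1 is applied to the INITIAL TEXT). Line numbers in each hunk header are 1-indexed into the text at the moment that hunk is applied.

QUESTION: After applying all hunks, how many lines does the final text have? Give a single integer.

Hunk 1: at line 7 remove [mcgf] add [qyql] -> 11 lines: jbyu krg rljbc gab ktwe dyjk zvwwg qyql eykkp euowm ytd
Hunk 2: at line 6 remove [zvwwg,qyql,eykkp] add [mbaq] -> 9 lines: jbyu krg rljbc gab ktwe dyjk mbaq euowm ytd
Hunk 3: at line 4 remove [dyjk,mbaq] add [hzmz,iyhjl,rad] -> 10 lines: jbyu krg rljbc gab ktwe hzmz iyhjl rad euowm ytd
Hunk 4: at line 1 remove [rljbc,gab,ktwe] add [gzu] -> 8 lines: jbyu krg gzu hzmz iyhjl rad euowm ytd
Hunk 5: at line 2 remove [gzu,hzmz,iyhjl] add [yuoq,jrcr] -> 7 lines: jbyu krg yuoq jrcr rad euowm ytd
Hunk 6: at line 1 remove [yuoq,jrcr] add [vmo,hgya,cxd] -> 8 lines: jbyu krg vmo hgya cxd rad euowm ytd
Final line count: 8

Answer: 8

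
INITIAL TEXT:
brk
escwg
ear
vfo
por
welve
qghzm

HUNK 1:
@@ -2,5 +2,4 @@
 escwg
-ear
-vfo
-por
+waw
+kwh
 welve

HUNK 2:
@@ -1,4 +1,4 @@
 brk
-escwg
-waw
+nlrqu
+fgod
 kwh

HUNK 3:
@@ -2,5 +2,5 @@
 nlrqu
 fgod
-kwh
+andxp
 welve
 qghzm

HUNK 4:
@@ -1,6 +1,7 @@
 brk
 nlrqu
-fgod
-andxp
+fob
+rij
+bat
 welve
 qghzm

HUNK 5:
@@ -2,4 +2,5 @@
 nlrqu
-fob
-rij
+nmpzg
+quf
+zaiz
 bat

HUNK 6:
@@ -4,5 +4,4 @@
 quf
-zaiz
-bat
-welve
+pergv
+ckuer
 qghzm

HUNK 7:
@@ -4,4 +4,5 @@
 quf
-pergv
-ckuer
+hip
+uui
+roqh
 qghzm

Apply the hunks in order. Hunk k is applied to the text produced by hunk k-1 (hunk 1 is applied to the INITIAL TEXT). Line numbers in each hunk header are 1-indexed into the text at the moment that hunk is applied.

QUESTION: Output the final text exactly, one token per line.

Hunk 1: at line 2 remove [ear,vfo,por] add [waw,kwh] -> 6 lines: brk escwg waw kwh welve qghzm
Hunk 2: at line 1 remove [escwg,waw] add [nlrqu,fgod] -> 6 lines: brk nlrqu fgod kwh welve qghzm
Hunk 3: at line 2 remove [kwh] add [andxp] -> 6 lines: brk nlrqu fgod andxp welve qghzm
Hunk 4: at line 1 remove [fgod,andxp] add [fob,rij,bat] -> 7 lines: brk nlrqu fob rij bat welve qghzm
Hunk 5: at line 2 remove [fob,rij] add [nmpzg,quf,zaiz] -> 8 lines: brk nlrqu nmpzg quf zaiz bat welve qghzm
Hunk 6: at line 4 remove [zaiz,bat,welve] add [pergv,ckuer] -> 7 lines: brk nlrqu nmpzg quf pergv ckuer qghzm
Hunk 7: at line 4 remove [pergv,ckuer] add [hip,uui,roqh] -> 8 lines: brk nlrqu nmpzg quf hip uui roqh qghzm

Answer: brk
nlrqu
nmpzg
quf
hip
uui
roqh
qghzm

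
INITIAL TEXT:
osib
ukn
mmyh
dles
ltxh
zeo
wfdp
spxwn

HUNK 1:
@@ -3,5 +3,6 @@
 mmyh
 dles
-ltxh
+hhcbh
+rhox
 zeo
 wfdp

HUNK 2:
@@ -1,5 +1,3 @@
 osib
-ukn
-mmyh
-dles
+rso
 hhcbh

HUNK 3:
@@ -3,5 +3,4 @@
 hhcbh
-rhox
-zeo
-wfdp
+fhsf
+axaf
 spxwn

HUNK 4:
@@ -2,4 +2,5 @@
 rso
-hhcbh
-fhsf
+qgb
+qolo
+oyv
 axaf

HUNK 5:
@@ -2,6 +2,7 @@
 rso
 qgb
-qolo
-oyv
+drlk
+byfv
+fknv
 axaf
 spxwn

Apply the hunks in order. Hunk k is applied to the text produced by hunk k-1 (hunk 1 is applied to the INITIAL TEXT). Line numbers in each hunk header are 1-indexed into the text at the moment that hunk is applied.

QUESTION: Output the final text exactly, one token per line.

Hunk 1: at line 3 remove [ltxh] add [hhcbh,rhox] -> 9 lines: osib ukn mmyh dles hhcbh rhox zeo wfdp spxwn
Hunk 2: at line 1 remove [ukn,mmyh,dles] add [rso] -> 7 lines: osib rso hhcbh rhox zeo wfdp spxwn
Hunk 3: at line 3 remove [rhox,zeo,wfdp] add [fhsf,axaf] -> 6 lines: osib rso hhcbh fhsf axaf spxwn
Hunk 4: at line 2 remove [hhcbh,fhsf] add [qgb,qolo,oyv] -> 7 lines: osib rso qgb qolo oyv axaf spxwn
Hunk 5: at line 2 remove [qolo,oyv] add [drlk,byfv,fknv] -> 8 lines: osib rso qgb drlk byfv fknv axaf spxwn

Answer: osib
rso
qgb
drlk
byfv
fknv
axaf
spxwn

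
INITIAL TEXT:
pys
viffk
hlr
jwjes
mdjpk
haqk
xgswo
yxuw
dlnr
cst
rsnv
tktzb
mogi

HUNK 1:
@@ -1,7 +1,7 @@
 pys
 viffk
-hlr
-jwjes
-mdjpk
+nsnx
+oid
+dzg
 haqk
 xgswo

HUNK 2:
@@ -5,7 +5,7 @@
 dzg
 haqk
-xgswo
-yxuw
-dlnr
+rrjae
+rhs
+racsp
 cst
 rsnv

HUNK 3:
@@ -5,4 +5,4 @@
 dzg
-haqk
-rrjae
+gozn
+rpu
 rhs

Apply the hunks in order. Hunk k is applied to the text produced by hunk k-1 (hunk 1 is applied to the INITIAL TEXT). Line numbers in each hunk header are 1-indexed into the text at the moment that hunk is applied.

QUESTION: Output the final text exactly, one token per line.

Hunk 1: at line 1 remove [hlr,jwjes,mdjpk] add [nsnx,oid,dzg] -> 13 lines: pys viffk nsnx oid dzg haqk xgswo yxuw dlnr cst rsnv tktzb mogi
Hunk 2: at line 5 remove [xgswo,yxuw,dlnr] add [rrjae,rhs,racsp] -> 13 lines: pys viffk nsnx oid dzg haqk rrjae rhs racsp cst rsnv tktzb mogi
Hunk 3: at line 5 remove [haqk,rrjae] add [gozn,rpu] -> 13 lines: pys viffk nsnx oid dzg gozn rpu rhs racsp cst rsnv tktzb mogi

Answer: pys
viffk
nsnx
oid
dzg
gozn
rpu
rhs
racsp
cst
rsnv
tktzb
mogi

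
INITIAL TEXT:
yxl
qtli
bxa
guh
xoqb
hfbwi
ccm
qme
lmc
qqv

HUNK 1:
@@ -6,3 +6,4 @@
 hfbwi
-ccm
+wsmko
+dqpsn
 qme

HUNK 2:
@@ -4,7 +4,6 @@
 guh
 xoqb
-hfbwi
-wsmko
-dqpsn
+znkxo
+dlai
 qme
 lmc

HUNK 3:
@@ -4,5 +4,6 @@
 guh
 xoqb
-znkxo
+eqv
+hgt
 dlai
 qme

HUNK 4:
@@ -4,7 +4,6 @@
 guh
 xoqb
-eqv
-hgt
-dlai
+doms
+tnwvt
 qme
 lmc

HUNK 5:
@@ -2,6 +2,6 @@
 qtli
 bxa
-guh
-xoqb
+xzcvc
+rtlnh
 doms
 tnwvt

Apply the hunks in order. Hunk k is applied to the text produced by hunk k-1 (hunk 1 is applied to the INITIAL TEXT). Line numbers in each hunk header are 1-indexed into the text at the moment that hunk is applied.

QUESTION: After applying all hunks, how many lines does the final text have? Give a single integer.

Answer: 10

Derivation:
Hunk 1: at line 6 remove [ccm] add [wsmko,dqpsn] -> 11 lines: yxl qtli bxa guh xoqb hfbwi wsmko dqpsn qme lmc qqv
Hunk 2: at line 4 remove [hfbwi,wsmko,dqpsn] add [znkxo,dlai] -> 10 lines: yxl qtli bxa guh xoqb znkxo dlai qme lmc qqv
Hunk 3: at line 4 remove [znkxo] add [eqv,hgt] -> 11 lines: yxl qtli bxa guh xoqb eqv hgt dlai qme lmc qqv
Hunk 4: at line 4 remove [eqv,hgt,dlai] add [doms,tnwvt] -> 10 lines: yxl qtli bxa guh xoqb doms tnwvt qme lmc qqv
Hunk 5: at line 2 remove [guh,xoqb] add [xzcvc,rtlnh] -> 10 lines: yxl qtli bxa xzcvc rtlnh doms tnwvt qme lmc qqv
Final line count: 10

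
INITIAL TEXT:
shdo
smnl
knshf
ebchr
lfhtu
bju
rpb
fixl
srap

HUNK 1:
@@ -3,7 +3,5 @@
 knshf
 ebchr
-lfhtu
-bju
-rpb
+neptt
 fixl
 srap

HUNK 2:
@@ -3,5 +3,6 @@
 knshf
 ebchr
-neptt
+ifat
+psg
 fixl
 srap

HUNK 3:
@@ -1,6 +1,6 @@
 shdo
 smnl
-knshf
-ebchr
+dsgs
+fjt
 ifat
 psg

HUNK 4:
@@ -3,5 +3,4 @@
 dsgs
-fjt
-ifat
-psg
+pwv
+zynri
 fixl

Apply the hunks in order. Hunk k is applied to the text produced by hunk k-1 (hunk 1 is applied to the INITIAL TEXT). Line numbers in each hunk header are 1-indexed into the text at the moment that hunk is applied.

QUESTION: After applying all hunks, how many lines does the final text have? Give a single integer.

Answer: 7

Derivation:
Hunk 1: at line 3 remove [lfhtu,bju,rpb] add [neptt] -> 7 lines: shdo smnl knshf ebchr neptt fixl srap
Hunk 2: at line 3 remove [neptt] add [ifat,psg] -> 8 lines: shdo smnl knshf ebchr ifat psg fixl srap
Hunk 3: at line 1 remove [knshf,ebchr] add [dsgs,fjt] -> 8 lines: shdo smnl dsgs fjt ifat psg fixl srap
Hunk 4: at line 3 remove [fjt,ifat,psg] add [pwv,zynri] -> 7 lines: shdo smnl dsgs pwv zynri fixl srap
Final line count: 7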